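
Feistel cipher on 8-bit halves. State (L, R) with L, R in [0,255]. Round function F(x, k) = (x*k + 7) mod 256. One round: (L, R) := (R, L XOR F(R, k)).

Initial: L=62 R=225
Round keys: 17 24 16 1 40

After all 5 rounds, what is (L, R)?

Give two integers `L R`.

Round 1 (k=17): L=225 R=198
Round 2 (k=24): L=198 R=118
Round 3 (k=16): L=118 R=161
Round 4 (k=1): L=161 R=222
Round 5 (k=40): L=222 R=22

Answer: 222 22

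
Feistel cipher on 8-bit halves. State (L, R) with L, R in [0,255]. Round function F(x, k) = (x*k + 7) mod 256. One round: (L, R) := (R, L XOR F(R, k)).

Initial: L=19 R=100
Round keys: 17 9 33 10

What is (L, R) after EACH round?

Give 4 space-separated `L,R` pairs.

Answer: 100,184 184,27 27,58 58,80

Derivation:
Round 1 (k=17): L=100 R=184
Round 2 (k=9): L=184 R=27
Round 3 (k=33): L=27 R=58
Round 4 (k=10): L=58 R=80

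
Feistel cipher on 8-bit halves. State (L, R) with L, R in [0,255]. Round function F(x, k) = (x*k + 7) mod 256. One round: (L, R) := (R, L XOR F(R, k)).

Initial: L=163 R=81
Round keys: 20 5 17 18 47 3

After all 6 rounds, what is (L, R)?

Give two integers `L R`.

Round 1 (k=20): L=81 R=248
Round 2 (k=5): L=248 R=142
Round 3 (k=17): L=142 R=141
Round 4 (k=18): L=141 R=127
Round 5 (k=47): L=127 R=213
Round 6 (k=3): L=213 R=249

Answer: 213 249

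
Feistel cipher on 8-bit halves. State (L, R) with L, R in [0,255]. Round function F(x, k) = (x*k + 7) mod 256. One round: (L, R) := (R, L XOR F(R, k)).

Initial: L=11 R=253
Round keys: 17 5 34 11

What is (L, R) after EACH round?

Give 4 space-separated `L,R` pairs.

Answer: 253,223 223,159 159,250 250,90

Derivation:
Round 1 (k=17): L=253 R=223
Round 2 (k=5): L=223 R=159
Round 3 (k=34): L=159 R=250
Round 4 (k=11): L=250 R=90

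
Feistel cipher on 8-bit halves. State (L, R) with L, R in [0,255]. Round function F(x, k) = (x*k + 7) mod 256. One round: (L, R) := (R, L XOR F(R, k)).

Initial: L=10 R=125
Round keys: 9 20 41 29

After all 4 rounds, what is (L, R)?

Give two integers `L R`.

Round 1 (k=9): L=125 R=102
Round 2 (k=20): L=102 R=130
Round 3 (k=41): L=130 R=191
Round 4 (k=29): L=191 R=40

Answer: 191 40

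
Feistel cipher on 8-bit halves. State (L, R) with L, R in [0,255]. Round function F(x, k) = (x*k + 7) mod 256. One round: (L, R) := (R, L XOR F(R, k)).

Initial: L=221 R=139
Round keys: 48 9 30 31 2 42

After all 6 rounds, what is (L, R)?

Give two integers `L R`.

Round 1 (k=48): L=139 R=202
Round 2 (k=9): L=202 R=170
Round 3 (k=30): L=170 R=57
Round 4 (k=31): L=57 R=68
Round 5 (k=2): L=68 R=182
Round 6 (k=42): L=182 R=167

Answer: 182 167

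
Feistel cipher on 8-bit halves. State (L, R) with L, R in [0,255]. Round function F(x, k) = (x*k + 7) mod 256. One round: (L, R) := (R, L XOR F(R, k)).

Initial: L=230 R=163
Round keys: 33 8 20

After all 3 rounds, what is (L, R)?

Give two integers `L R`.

Round 1 (k=33): L=163 R=236
Round 2 (k=8): L=236 R=196
Round 3 (k=20): L=196 R=187

Answer: 196 187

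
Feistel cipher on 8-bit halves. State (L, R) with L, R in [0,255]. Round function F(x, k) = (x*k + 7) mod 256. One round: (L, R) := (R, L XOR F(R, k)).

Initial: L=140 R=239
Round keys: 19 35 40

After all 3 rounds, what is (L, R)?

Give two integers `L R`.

Answer: 48 207

Derivation:
Round 1 (k=19): L=239 R=72
Round 2 (k=35): L=72 R=48
Round 3 (k=40): L=48 R=207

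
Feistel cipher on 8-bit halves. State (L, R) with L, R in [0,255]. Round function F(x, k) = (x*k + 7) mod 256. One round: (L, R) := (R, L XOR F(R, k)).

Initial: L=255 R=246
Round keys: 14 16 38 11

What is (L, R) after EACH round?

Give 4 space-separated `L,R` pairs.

Answer: 246,132 132,177 177,201 201,27

Derivation:
Round 1 (k=14): L=246 R=132
Round 2 (k=16): L=132 R=177
Round 3 (k=38): L=177 R=201
Round 4 (k=11): L=201 R=27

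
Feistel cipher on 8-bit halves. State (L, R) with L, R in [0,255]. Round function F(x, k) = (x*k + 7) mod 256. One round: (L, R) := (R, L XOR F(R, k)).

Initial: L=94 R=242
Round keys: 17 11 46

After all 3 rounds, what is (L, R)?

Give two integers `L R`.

Answer: 230 28

Derivation:
Round 1 (k=17): L=242 R=71
Round 2 (k=11): L=71 R=230
Round 3 (k=46): L=230 R=28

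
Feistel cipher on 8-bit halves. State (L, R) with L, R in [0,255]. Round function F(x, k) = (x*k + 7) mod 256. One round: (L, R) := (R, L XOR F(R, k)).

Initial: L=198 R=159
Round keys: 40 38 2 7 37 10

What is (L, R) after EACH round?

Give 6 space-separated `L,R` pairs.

Round 1 (k=40): L=159 R=25
Round 2 (k=38): L=25 R=34
Round 3 (k=2): L=34 R=82
Round 4 (k=7): L=82 R=103
Round 5 (k=37): L=103 R=184
Round 6 (k=10): L=184 R=80

Answer: 159,25 25,34 34,82 82,103 103,184 184,80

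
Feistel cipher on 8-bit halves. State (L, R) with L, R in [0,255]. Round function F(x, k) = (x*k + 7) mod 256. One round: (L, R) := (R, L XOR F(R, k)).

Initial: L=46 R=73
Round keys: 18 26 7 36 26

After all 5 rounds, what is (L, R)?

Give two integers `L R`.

Round 1 (k=18): L=73 R=7
Round 2 (k=26): L=7 R=244
Round 3 (k=7): L=244 R=180
Round 4 (k=36): L=180 R=163
Round 5 (k=26): L=163 R=33

Answer: 163 33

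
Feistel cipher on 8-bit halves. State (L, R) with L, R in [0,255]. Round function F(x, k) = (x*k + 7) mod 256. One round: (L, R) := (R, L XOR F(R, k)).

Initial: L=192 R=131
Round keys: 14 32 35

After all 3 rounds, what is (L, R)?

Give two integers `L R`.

Round 1 (k=14): L=131 R=241
Round 2 (k=32): L=241 R=164
Round 3 (k=35): L=164 R=130

Answer: 164 130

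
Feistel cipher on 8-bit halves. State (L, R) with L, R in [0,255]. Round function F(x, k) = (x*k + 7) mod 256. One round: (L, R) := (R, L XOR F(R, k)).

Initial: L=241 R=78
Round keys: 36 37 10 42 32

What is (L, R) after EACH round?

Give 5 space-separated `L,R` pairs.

Answer: 78,14 14,67 67,171 171,86 86,108

Derivation:
Round 1 (k=36): L=78 R=14
Round 2 (k=37): L=14 R=67
Round 3 (k=10): L=67 R=171
Round 4 (k=42): L=171 R=86
Round 5 (k=32): L=86 R=108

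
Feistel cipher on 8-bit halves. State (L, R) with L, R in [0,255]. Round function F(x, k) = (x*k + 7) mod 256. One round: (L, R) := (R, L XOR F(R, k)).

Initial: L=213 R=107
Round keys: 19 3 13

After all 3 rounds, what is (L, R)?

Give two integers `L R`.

Answer: 229 133

Derivation:
Round 1 (k=19): L=107 R=45
Round 2 (k=3): L=45 R=229
Round 3 (k=13): L=229 R=133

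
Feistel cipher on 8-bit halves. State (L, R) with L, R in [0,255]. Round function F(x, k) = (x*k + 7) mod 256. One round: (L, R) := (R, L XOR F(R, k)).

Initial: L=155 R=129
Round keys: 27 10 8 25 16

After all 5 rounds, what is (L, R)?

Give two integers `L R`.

Round 1 (k=27): L=129 R=57
Round 2 (k=10): L=57 R=192
Round 3 (k=8): L=192 R=62
Round 4 (k=25): L=62 R=213
Round 5 (k=16): L=213 R=105

Answer: 213 105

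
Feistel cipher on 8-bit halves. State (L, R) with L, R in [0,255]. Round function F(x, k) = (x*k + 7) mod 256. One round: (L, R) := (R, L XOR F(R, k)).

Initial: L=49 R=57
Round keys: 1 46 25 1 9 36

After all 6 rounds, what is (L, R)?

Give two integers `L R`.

Answer: 86 154

Derivation:
Round 1 (k=1): L=57 R=113
Round 2 (k=46): L=113 R=108
Round 3 (k=25): L=108 R=226
Round 4 (k=1): L=226 R=133
Round 5 (k=9): L=133 R=86
Round 6 (k=36): L=86 R=154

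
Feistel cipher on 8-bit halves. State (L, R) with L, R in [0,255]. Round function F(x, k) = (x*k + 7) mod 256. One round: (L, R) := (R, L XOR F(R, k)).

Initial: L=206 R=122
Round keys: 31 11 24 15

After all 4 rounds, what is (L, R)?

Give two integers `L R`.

Round 1 (k=31): L=122 R=3
Round 2 (k=11): L=3 R=82
Round 3 (k=24): L=82 R=180
Round 4 (k=15): L=180 R=193

Answer: 180 193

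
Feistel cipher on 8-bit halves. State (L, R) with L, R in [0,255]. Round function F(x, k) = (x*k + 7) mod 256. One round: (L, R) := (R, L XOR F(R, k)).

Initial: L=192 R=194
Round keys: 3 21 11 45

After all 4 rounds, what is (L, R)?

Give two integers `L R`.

Answer: 104 21

Derivation:
Round 1 (k=3): L=194 R=141
Round 2 (k=21): L=141 R=90
Round 3 (k=11): L=90 R=104
Round 4 (k=45): L=104 R=21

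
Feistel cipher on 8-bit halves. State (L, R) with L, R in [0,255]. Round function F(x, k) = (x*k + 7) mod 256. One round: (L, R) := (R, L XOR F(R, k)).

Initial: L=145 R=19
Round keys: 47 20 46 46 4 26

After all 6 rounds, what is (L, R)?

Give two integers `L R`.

Round 1 (k=47): L=19 R=21
Round 2 (k=20): L=21 R=184
Round 3 (k=46): L=184 R=2
Round 4 (k=46): L=2 R=219
Round 5 (k=4): L=219 R=113
Round 6 (k=26): L=113 R=90

Answer: 113 90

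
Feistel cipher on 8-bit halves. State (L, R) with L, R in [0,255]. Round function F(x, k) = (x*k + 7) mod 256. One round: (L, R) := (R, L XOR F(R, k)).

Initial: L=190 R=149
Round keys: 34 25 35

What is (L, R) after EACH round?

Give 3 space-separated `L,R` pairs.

Round 1 (k=34): L=149 R=111
Round 2 (k=25): L=111 R=75
Round 3 (k=35): L=75 R=39

Answer: 149,111 111,75 75,39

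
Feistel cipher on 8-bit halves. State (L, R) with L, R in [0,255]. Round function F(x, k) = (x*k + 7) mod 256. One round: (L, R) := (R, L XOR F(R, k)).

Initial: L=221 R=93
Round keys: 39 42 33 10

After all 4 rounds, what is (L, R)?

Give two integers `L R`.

Round 1 (k=39): L=93 R=239
Round 2 (k=42): L=239 R=96
Round 3 (k=33): L=96 R=136
Round 4 (k=10): L=136 R=55

Answer: 136 55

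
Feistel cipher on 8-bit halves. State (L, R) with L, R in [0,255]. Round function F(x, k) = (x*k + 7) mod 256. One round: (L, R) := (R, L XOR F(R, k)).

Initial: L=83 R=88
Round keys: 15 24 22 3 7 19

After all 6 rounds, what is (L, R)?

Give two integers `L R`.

Round 1 (k=15): L=88 R=124
Round 2 (k=24): L=124 R=255
Round 3 (k=22): L=255 R=141
Round 4 (k=3): L=141 R=81
Round 5 (k=7): L=81 R=179
Round 6 (k=19): L=179 R=1

Answer: 179 1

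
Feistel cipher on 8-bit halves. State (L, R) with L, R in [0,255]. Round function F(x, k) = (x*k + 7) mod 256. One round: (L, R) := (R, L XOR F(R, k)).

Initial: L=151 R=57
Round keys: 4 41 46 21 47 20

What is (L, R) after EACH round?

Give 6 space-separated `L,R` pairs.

Answer: 57,124 124,218 218,79 79,88 88,96 96,223

Derivation:
Round 1 (k=4): L=57 R=124
Round 2 (k=41): L=124 R=218
Round 3 (k=46): L=218 R=79
Round 4 (k=21): L=79 R=88
Round 5 (k=47): L=88 R=96
Round 6 (k=20): L=96 R=223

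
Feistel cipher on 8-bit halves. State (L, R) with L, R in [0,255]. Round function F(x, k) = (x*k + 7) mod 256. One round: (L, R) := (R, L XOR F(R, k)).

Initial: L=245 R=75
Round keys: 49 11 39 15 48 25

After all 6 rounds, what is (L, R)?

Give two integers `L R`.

Round 1 (k=49): L=75 R=151
Round 2 (k=11): L=151 R=207
Round 3 (k=39): L=207 R=7
Round 4 (k=15): L=7 R=191
Round 5 (k=48): L=191 R=208
Round 6 (k=25): L=208 R=232

Answer: 208 232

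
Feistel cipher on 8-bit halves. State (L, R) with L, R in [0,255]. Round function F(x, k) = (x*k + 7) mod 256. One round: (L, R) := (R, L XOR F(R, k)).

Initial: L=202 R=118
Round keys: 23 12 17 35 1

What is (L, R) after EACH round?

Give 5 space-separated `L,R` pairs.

Round 1 (k=23): L=118 R=107
Round 2 (k=12): L=107 R=125
Round 3 (k=17): L=125 R=63
Round 4 (k=35): L=63 R=217
Round 5 (k=1): L=217 R=223

Answer: 118,107 107,125 125,63 63,217 217,223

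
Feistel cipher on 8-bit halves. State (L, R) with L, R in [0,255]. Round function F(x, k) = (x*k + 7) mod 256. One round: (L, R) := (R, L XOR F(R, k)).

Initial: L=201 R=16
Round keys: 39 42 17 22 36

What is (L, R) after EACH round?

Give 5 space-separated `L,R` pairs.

Round 1 (k=39): L=16 R=190
Round 2 (k=42): L=190 R=35
Round 3 (k=17): L=35 R=228
Round 4 (k=22): L=228 R=188
Round 5 (k=36): L=188 R=147

Answer: 16,190 190,35 35,228 228,188 188,147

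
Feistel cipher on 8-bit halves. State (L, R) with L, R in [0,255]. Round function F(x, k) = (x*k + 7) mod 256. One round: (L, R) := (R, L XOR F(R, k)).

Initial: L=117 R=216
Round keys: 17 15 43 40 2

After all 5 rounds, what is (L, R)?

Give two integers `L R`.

Round 1 (k=17): L=216 R=42
Round 2 (k=15): L=42 R=165
Round 3 (k=43): L=165 R=148
Round 4 (k=40): L=148 R=130
Round 5 (k=2): L=130 R=159

Answer: 130 159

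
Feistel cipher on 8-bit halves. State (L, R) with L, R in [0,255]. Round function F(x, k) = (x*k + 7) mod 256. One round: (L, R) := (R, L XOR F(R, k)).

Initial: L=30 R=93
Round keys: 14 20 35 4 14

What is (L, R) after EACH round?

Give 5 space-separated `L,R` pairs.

Round 1 (k=14): L=93 R=3
Round 2 (k=20): L=3 R=30
Round 3 (k=35): L=30 R=34
Round 4 (k=4): L=34 R=145
Round 5 (k=14): L=145 R=215

Answer: 93,3 3,30 30,34 34,145 145,215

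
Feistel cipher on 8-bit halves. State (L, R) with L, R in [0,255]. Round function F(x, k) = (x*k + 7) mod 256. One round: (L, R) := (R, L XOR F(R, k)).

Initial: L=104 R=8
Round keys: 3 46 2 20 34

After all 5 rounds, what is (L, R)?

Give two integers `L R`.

Answer: 190 253

Derivation:
Round 1 (k=3): L=8 R=119
Round 2 (k=46): L=119 R=97
Round 3 (k=2): L=97 R=190
Round 4 (k=20): L=190 R=190
Round 5 (k=34): L=190 R=253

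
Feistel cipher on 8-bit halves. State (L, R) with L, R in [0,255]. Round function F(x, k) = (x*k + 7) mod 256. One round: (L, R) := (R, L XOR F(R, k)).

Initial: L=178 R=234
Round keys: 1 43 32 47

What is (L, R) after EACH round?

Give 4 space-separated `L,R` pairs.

Answer: 234,67 67,162 162,4 4,97

Derivation:
Round 1 (k=1): L=234 R=67
Round 2 (k=43): L=67 R=162
Round 3 (k=32): L=162 R=4
Round 4 (k=47): L=4 R=97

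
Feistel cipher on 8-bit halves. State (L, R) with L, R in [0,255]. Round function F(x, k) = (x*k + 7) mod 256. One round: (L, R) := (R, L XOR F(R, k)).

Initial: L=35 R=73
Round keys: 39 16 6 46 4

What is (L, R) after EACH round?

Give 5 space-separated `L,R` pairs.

Answer: 73,5 5,30 30,190 190,53 53,101

Derivation:
Round 1 (k=39): L=73 R=5
Round 2 (k=16): L=5 R=30
Round 3 (k=6): L=30 R=190
Round 4 (k=46): L=190 R=53
Round 5 (k=4): L=53 R=101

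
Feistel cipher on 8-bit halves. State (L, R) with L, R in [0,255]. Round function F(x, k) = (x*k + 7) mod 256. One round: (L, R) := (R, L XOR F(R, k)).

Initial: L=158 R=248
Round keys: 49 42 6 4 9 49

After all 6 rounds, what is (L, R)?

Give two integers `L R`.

Answer: 169 30

Derivation:
Round 1 (k=49): L=248 R=225
Round 2 (k=42): L=225 R=9
Round 3 (k=6): L=9 R=220
Round 4 (k=4): L=220 R=126
Round 5 (k=9): L=126 R=169
Round 6 (k=49): L=169 R=30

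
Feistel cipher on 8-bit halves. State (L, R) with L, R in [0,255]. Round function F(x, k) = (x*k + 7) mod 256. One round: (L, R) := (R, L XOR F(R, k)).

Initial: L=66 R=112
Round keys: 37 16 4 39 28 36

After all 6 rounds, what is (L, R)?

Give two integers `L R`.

Round 1 (k=37): L=112 R=117
Round 2 (k=16): L=117 R=39
Round 3 (k=4): L=39 R=214
Round 4 (k=39): L=214 R=134
Round 5 (k=28): L=134 R=121
Round 6 (k=36): L=121 R=141

Answer: 121 141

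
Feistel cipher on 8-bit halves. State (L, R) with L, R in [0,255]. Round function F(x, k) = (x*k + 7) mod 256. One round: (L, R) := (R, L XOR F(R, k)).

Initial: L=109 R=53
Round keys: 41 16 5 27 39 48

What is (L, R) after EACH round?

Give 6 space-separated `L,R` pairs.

Answer: 53,233 233,162 162,216 216,109 109,122 122,138

Derivation:
Round 1 (k=41): L=53 R=233
Round 2 (k=16): L=233 R=162
Round 3 (k=5): L=162 R=216
Round 4 (k=27): L=216 R=109
Round 5 (k=39): L=109 R=122
Round 6 (k=48): L=122 R=138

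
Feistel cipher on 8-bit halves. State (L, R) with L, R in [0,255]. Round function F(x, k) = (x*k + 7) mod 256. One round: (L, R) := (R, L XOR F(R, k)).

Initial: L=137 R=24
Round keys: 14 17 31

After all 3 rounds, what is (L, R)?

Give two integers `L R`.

Round 1 (k=14): L=24 R=222
Round 2 (k=17): L=222 R=221
Round 3 (k=31): L=221 R=20

Answer: 221 20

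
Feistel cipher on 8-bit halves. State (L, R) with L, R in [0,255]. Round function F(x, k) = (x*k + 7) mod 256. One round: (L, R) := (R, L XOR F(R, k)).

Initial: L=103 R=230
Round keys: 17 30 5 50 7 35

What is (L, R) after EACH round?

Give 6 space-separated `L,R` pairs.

Round 1 (k=17): L=230 R=42
Round 2 (k=30): L=42 R=21
Round 3 (k=5): L=21 R=90
Round 4 (k=50): L=90 R=142
Round 5 (k=7): L=142 R=179
Round 6 (k=35): L=179 R=14

Answer: 230,42 42,21 21,90 90,142 142,179 179,14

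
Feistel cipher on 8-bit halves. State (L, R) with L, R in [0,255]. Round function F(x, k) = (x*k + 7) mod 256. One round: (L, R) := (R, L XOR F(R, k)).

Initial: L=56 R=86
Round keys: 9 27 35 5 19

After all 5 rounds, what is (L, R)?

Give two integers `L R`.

Round 1 (k=9): L=86 R=53
Round 2 (k=27): L=53 R=200
Round 3 (k=35): L=200 R=106
Round 4 (k=5): L=106 R=209
Round 5 (k=19): L=209 R=224

Answer: 209 224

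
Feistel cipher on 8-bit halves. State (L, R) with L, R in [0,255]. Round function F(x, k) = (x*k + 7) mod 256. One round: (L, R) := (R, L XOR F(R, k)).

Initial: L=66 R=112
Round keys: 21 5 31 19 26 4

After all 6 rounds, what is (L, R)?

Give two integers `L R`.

Answer: 43 78

Derivation:
Round 1 (k=21): L=112 R=117
Round 2 (k=5): L=117 R=32
Round 3 (k=31): L=32 R=146
Round 4 (k=19): L=146 R=253
Round 5 (k=26): L=253 R=43
Round 6 (k=4): L=43 R=78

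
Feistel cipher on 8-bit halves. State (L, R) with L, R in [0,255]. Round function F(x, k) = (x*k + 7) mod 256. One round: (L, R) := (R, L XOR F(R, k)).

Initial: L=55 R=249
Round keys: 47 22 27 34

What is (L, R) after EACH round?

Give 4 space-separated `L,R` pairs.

Round 1 (k=47): L=249 R=137
Round 2 (k=22): L=137 R=52
Round 3 (k=27): L=52 R=10
Round 4 (k=34): L=10 R=111

Answer: 249,137 137,52 52,10 10,111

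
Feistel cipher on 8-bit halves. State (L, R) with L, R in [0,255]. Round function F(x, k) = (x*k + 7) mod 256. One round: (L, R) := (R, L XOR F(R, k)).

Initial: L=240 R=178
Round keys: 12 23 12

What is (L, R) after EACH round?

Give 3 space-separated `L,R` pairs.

Round 1 (k=12): L=178 R=175
Round 2 (k=23): L=175 R=114
Round 3 (k=12): L=114 R=240

Answer: 178,175 175,114 114,240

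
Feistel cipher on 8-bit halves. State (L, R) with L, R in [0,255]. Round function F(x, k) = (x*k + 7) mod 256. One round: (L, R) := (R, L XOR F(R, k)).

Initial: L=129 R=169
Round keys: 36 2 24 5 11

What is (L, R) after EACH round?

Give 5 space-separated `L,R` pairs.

Answer: 169,74 74,50 50,253 253,202 202,72

Derivation:
Round 1 (k=36): L=169 R=74
Round 2 (k=2): L=74 R=50
Round 3 (k=24): L=50 R=253
Round 4 (k=5): L=253 R=202
Round 5 (k=11): L=202 R=72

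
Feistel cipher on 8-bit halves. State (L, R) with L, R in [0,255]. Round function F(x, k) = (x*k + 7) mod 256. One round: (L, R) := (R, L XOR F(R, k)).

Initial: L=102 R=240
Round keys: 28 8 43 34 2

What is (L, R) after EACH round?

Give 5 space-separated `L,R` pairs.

Answer: 240,33 33,255 255,253 253,94 94,62

Derivation:
Round 1 (k=28): L=240 R=33
Round 2 (k=8): L=33 R=255
Round 3 (k=43): L=255 R=253
Round 4 (k=34): L=253 R=94
Round 5 (k=2): L=94 R=62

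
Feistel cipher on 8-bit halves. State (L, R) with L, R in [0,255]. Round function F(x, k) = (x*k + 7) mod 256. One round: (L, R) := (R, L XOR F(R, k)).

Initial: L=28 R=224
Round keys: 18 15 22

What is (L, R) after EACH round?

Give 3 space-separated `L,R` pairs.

Round 1 (k=18): L=224 R=219
Round 2 (k=15): L=219 R=60
Round 3 (k=22): L=60 R=244

Answer: 224,219 219,60 60,244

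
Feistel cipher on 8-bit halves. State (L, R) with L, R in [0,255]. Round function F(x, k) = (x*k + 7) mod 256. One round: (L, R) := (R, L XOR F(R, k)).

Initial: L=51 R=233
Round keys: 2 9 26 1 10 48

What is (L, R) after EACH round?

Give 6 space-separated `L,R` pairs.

Round 1 (k=2): L=233 R=234
Round 2 (k=9): L=234 R=168
Round 3 (k=26): L=168 R=253
Round 4 (k=1): L=253 R=172
Round 5 (k=10): L=172 R=66
Round 6 (k=48): L=66 R=203

Answer: 233,234 234,168 168,253 253,172 172,66 66,203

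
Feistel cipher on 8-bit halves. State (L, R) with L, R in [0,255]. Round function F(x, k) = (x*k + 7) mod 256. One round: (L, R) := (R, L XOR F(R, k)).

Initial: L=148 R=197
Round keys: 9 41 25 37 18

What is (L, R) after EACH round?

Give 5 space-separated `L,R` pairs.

Answer: 197,96 96,162 162,185 185,102 102,138

Derivation:
Round 1 (k=9): L=197 R=96
Round 2 (k=41): L=96 R=162
Round 3 (k=25): L=162 R=185
Round 4 (k=37): L=185 R=102
Round 5 (k=18): L=102 R=138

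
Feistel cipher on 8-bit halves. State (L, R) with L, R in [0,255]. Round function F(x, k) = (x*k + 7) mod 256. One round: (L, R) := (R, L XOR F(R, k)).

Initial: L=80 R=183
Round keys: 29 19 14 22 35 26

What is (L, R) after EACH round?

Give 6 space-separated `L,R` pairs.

Answer: 183,146 146,106 106,65 65,247 247,141 141,174

Derivation:
Round 1 (k=29): L=183 R=146
Round 2 (k=19): L=146 R=106
Round 3 (k=14): L=106 R=65
Round 4 (k=22): L=65 R=247
Round 5 (k=35): L=247 R=141
Round 6 (k=26): L=141 R=174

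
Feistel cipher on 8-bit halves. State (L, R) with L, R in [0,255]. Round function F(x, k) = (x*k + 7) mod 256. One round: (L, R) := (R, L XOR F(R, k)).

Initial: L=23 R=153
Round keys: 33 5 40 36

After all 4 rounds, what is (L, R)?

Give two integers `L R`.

Round 1 (k=33): L=153 R=215
Round 2 (k=5): L=215 R=163
Round 3 (k=40): L=163 R=168
Round 4 (k=36): L=168 R=4

Answer: 168 4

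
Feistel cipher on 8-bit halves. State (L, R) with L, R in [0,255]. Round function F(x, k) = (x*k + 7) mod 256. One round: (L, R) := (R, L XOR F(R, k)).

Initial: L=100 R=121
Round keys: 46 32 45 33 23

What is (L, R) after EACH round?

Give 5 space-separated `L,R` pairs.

Answer: 121,161 161,94 94,44 44,237 237,126

Derivation:
Round 1 (k=46): L=121 R=161
Round 2 (k=32): L=161 R=94
Round 3 (k=45): L=94 R=44
Round 4 (k=33): L=44 R=237
Round 5 (k=23): L=237 R=126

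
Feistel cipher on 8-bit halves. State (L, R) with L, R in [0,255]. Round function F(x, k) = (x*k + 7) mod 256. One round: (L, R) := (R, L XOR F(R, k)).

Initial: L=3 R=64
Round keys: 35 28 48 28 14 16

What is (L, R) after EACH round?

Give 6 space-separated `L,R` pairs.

Answer: 64,196 196,55 55,147 147,44 44,252 252,235

Derivation:
Round 1 (k=35): L=64 R=196
Round 2 (k=28): L=196 R=55
Round 3 (k=48): L=55 R=147
Round 4 (k=28): L=147 R=44
Round 5 (k=14): L=44 R=252
Round 6 (k=16): L=252 R=235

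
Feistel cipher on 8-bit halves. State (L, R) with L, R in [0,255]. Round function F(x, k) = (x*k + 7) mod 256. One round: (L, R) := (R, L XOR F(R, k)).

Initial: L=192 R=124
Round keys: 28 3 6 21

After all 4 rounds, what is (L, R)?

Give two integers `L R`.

Round 1 (k=28): L=124 R=87
Round 2 (k=3): L=87 R=112
Round 3 (k=6): L=112 R=240
Round 4 (k=21): L=240 R=199

Answer: 240 199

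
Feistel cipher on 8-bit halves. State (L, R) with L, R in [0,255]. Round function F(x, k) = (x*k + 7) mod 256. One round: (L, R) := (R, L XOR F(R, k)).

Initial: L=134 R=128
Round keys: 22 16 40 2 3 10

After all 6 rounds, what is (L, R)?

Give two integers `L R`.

Round 1 (k=22): L=128 R=129
Round 2 (k=16): L=129 R=151
Round 3 (k=40): L=151 R=30
Round 4 (k=2): L=30 R=212
Round 5 (k=3): L=212 R=157
Round 6 (k=10): L=157 R=253

Answer: 157 253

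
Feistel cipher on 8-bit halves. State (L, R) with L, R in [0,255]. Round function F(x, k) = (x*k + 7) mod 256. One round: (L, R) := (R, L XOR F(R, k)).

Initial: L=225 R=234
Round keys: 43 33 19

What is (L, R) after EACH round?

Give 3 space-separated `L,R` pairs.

Round 1 (k=43): L=234 R=180
Round 2 (k=33): L=180 R=209
Round 3 (k=19): L=209 R=62

Answer: 234,180 180,209 209,62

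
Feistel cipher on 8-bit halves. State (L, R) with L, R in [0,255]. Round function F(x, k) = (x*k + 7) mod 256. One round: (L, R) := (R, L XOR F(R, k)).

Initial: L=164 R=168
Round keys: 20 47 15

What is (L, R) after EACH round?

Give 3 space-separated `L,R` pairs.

Answer: 168,131 131,188 188,136

Derivation:
Round 1 (k=20): L=168 R=131
Round 2 (k=47): L=131 R=188
Round 3 (k=15): L=188 R=136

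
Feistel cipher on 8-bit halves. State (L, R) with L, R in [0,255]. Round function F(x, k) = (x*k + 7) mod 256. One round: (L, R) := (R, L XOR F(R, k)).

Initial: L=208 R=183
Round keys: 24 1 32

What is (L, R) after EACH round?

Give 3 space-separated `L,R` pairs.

Answer: 183,255 255,177 177,216

Derivation:
Round 1 (k=24): L=183 R=255
Round 2 (k=1): L=255 R=177
Round 3 (k=32): L=177 R=216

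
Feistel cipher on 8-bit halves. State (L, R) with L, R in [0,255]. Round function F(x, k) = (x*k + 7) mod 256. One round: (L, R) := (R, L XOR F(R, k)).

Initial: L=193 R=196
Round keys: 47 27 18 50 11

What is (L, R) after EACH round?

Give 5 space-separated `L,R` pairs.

Round 1 (k=47): L=196 R=194
Round 2 (k=27): L=194 R=185
Round 3 (k=18): L=185 R=203
Round 4 (k=50): L=203 R=20
Round 5 (k=11): L=20 R=40

Answer: 196,194 194,185 185,203 203,20 20,40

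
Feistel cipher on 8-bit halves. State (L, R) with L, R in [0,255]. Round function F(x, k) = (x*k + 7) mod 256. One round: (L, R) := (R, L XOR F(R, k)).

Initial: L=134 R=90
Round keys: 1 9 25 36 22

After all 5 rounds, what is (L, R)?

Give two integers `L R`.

Answer: 235 253

Derivation:
Round 1 (k=1): L=90 R=231
Round 2 (k=9): L=231 R=124
Round 3 (k=25): L=124 R=196
Round 4 (k=36): L=196 R=235
Round 5 (k=22): L=235 R=253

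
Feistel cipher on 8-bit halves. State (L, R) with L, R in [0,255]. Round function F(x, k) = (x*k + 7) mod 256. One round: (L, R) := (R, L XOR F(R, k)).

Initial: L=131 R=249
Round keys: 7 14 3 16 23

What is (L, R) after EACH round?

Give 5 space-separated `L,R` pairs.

Answer: 249,85 85,84 84,86 86,51 51,202

Derivation:
Round 1 (k=7): L=249 R=85
Round 2 (k=14): L=85 R=84
Round 3 (k=3): L=84 R=86
Round 4 (k=16): L=86 R=51
Round 5 (k=23): L=51 R=202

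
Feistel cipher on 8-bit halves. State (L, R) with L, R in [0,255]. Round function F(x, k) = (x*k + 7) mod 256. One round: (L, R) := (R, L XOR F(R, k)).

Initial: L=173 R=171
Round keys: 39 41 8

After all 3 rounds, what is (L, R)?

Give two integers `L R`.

Answer: 3 166

Derivation:
Round 1 (k=39): L=171 R=185
Round 2 (k=41): L=185 R=3
Round 3 (k=8): L=3 R=166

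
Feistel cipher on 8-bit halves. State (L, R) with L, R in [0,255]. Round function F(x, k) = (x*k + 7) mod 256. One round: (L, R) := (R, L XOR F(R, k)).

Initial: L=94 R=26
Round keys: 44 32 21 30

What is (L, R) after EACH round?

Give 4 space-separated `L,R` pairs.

Answer: 26,33 33,61 61,41 41,232

Derivation:
Round 1 (k=44): L=26 R=33
Round 2 (k=32): L=33 R=61
Round 3 (k=21): L=61 R=41
Round 4 (k=30): L=41 R=232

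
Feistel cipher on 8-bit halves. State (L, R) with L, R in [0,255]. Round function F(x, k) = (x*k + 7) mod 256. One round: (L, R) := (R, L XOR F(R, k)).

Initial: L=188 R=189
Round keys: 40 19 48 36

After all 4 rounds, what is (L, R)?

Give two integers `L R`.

Answer: 68 250

Derivation:
Round 1 (k=40): L=189 R=51
Round 2 (k=19): L=51 R=109
Round 3 (k=48): L=109 R=68
Round 4 (k=36): L=68 R=250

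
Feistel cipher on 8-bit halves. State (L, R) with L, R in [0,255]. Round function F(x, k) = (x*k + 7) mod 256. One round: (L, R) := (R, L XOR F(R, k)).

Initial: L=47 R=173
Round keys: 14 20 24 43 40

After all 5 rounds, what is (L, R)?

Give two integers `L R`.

Round 1 (k=14): L=173 R=82
Round 2 (k=20): L=82 R=194
Round 3 (k=24): L=194 R=101
Round 4 (k=43): L=101 R=60
Round 5 (k=40): L=60 R=2

Answer: 60 2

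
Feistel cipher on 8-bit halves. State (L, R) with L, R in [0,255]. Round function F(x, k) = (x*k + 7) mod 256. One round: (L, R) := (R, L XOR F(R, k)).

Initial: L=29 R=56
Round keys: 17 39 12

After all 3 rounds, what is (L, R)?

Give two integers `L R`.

Answer: 141 1

Derivation:
Round 1 (k=17): L=56 R=162
Round 2 (k=39): L=162 R=141
Round 3 (k=12): L=141 R=1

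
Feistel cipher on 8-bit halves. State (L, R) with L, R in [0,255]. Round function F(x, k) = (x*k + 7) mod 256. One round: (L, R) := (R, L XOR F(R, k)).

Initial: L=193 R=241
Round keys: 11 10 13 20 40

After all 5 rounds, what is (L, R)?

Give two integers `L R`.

Round 1 (k=11): L=241 R=163
Round 2 (k=10): L=163 R=148
Round 3 (k=13): L=148 R=40
Round 4 (k=20): L=40 R=179
Round 5 (k=40): L=179 R=215

Answer: 179 215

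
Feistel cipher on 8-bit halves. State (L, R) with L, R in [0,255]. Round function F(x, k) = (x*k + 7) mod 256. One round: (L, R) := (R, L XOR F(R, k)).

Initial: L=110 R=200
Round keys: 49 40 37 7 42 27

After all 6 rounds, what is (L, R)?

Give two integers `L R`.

Round 1 (k=49): L=200 R=33
Round 2 (k=40): L=33 R=231
Round 3 (k=37): L=231 R=75
Round 4 (k=7): L=75 R=243
Round 5 (k=42): L=243 R=174
Round 6 (k=27): L=174 R=146

Answer: 174 146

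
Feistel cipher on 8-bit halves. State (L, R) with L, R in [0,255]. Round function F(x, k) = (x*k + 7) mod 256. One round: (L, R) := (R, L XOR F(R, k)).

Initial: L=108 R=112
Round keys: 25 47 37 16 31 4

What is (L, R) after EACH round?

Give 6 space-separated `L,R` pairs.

Round 1 (k=25): L=112 R=155
Round 2 (k=47): L=155 R=12
Round 3 (k=37): L=12 R=88
Round 4 (k=16): L=88 R=139
Round 5 (k=31): L=139 R=132
Round 6 (k=4): L=132 R=156

Answer: 112,155 155,12 12,88 88,139 139,132 132,156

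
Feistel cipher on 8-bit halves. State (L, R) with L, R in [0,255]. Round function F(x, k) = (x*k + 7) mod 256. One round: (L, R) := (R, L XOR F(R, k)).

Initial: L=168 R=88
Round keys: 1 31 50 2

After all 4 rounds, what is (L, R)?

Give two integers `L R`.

Answer: 32 239

Derivation:
Round 1 (k=1): L=88 R=247
Round 2 (k=31): L=247 R=168
Round 3 (k=50): L=168 R=32
Round 4 (k=2): L=32 R=239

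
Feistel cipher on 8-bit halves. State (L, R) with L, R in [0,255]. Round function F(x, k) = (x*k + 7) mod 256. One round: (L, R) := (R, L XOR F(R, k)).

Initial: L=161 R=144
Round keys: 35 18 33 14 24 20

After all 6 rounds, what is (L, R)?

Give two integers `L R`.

Round 1 (k=35): L=144 R=22
Round 2 (k=18): L=22 R=3
Round 3 (k=33): L=3 R=124
Round 4 (k=14): L=124 R=204
Round 5 (k=24): L=204 R=91
Round 6 (k=20): L=91 R=239

Answer: 91 239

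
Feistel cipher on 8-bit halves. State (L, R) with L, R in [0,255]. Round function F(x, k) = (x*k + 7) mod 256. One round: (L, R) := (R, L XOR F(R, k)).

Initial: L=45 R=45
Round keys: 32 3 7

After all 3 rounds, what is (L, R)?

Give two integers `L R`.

Round 1 (k=32): L=45 R=138
Round 2 (k=3): L=138 R=136
Round 3 (k=7): L=136 R=53

Answer: 136 53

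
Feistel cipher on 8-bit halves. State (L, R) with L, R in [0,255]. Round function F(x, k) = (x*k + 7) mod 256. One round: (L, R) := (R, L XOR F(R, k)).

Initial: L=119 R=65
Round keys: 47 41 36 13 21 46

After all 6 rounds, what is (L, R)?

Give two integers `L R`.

Answer: 21 85

Derivation:
Round 1 (k=47): L=65 R=129
Round 2 (k=41): L=129 R=241
Round 3 (k=36): L=241 R=106
Round 4 (k=13): L=106 R=152
Round 5 (k=21): L=152 R=21
Round 6 (k=46): L=21 R=85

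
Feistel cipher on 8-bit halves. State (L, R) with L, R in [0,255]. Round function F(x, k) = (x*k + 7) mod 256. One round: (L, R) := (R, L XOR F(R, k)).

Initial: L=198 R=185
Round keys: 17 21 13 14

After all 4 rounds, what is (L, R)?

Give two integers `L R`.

Answer: 149 193

Derivation:
Round 1 (k=17): L=185 R=150
Round 2 (k=21): L=150 R=236
Round 3 (k=13): L=236 R=149
Round 4 (k=14): L=149 R=193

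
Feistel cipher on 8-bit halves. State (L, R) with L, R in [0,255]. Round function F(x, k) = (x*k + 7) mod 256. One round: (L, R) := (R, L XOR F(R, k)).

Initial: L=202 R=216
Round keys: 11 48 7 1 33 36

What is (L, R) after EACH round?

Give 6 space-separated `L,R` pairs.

Answer: 216,133 133,47 47,213 213,243 243,143 143,208

Derivation:
Round 1 (k=11): L=216 R=133
Round 2 (k=48): L=133 R=47
Round 3 (k=7): L=47 R=213
Round 4 (k=1): L=213 R=243
Round 5 (k=33): L=243 R=143
Round 6 (k=36): L=143 R=208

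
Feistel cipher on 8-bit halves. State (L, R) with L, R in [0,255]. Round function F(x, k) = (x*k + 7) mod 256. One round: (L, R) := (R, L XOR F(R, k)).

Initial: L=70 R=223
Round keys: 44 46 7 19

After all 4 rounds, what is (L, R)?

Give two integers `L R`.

Round 1 (k=44): L=223 R=29
Round 2 (k=46): L=29 R=226
Round 3 (k=7): L=226 R=40
Round 4 (k=19): L=40 R=29

Answer: 40 29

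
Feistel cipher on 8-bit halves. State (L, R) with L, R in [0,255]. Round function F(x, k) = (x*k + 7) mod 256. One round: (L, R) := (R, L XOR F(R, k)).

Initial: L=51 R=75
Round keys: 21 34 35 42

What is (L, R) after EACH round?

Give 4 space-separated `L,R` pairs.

Round 1 (k=21): L=75 R=29
Round 2 (k=34): L=29 R=170
Round 3 (k=35): L=170 R=88
Round 4 (k=42): L=88 R=221

Answer: 75,29 29,170 170,88 88,221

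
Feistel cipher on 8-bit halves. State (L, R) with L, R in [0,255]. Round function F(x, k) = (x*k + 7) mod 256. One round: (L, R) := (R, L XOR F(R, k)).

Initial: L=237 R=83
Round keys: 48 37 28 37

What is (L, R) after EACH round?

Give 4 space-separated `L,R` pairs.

Answer: 83,122 122,250 250,37 37,154

Derivation:
Round 1 (k=48): L=83 R=122
Round 2 (k=37): L=122 R=250
Round 3 (k=28): L=250 R=37
Round 4 (k=37): L=37 R=154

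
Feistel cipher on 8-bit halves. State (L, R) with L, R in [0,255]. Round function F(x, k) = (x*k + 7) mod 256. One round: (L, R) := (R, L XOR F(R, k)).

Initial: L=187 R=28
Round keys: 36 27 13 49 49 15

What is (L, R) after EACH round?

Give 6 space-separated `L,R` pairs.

Round 1 (k=36): L=28 R=76
Round 2 (k=27): L=76 R=23
Round 3 (k=13): L=23 R=126
Round 4 (k=49): L=126 R=50
Round 5 (k=49): L=50 R=231
Round 6 (k=15): L=231 R=162

Answer: 28,76 76,23 23,126 126,50 50,231 231,162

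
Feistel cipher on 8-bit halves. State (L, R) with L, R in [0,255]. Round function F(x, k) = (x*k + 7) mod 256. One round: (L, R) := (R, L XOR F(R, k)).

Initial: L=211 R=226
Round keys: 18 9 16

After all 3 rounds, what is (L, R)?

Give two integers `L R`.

Round 1 (k=18): L=226 R=56
Round 2 (k=9): L=56 R=29
Round 3 (k=16): L=29 R=239

Answer: 29 239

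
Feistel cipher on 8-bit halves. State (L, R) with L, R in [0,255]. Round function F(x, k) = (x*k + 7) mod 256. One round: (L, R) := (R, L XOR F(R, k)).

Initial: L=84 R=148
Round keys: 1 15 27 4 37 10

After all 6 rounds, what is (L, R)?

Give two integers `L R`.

Answer: 234 192

Derivation:
Round 1 (k=1): L=148 R=207
Round 2 (k=15): L=207 R=188
Round 3 (k=27): L=188 R=20
Round 4 (k=4): L=20 R=235
Round 5 (k=37): L=235 R=234
Round 6 (k=10): L=234 R=192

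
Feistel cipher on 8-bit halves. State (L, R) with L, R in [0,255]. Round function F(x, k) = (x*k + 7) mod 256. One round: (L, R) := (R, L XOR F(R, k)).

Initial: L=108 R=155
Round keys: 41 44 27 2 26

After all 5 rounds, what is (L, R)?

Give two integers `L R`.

Round 1 (k=41): L=155 R=182
Round 2 (k=44): L=182 R=212
Round 3 (k=27): L=212 R=213
Round 4 (k=2): L=213 R=101
Round 5 (k=26): L=101 R=156

Answer: 101 156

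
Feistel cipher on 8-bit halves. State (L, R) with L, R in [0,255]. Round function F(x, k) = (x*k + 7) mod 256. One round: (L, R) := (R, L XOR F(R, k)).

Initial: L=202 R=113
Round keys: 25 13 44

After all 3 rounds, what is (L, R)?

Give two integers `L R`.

Round 1 (k=25): L=113 R=218
Round 2 (k=13): L=218 R=104
Round 3 (k=44): L=104 R=61

Answer: 104 61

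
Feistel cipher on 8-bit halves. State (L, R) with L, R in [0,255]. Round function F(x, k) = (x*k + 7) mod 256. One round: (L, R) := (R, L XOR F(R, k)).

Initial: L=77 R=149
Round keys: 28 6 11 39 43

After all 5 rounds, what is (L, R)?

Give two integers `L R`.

Round 1 (k=28): L=149 R=30
Round 2 (k=6): L=30 R=46
Round 3 (k=11): L=46 R=31
Round 4 (k=39): L=31 R=238
Round 5 (k=43): L=238 R=30

Answer: 238 30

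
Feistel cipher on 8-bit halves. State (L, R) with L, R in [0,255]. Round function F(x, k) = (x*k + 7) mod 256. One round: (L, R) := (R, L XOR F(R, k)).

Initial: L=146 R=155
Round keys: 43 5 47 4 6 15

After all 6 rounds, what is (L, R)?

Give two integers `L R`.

Round 1 (k=43): L=155 R=130
Round 2 (k=5): L=130 R=10
Round 3 (k=47): L=10 R=95
Round 4 (k=4): L=95 R=137
Round 5 (k=6): L=137 R=98
Round 6 (k=15): L=98 R=76

Answer: 98 76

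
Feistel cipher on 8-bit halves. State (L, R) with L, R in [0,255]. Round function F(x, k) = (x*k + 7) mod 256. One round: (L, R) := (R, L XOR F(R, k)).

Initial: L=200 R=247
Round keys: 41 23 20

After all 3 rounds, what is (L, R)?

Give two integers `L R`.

Answer: 142 65

Derivation:
Round 1 (k=41): L=247 R=94
Round 2 (k=23): L=94 R=142
Round 3 (k=20): L=142 R=65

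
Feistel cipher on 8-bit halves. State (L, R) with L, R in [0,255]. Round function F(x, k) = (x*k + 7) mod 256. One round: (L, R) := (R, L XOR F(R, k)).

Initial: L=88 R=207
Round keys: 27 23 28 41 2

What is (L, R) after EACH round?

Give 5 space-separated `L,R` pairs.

Answer: 207,132 132,44 44,83 83,126 126,80

Derivation:
Round 1 (k=27): L=207 R=132
Round 2 (k=23): L=132 R=44
Round 3 (k=28): L=44 R=83
Round 4 (k=41): L=83 R=126
Round 5 (k=2): L=126 R=80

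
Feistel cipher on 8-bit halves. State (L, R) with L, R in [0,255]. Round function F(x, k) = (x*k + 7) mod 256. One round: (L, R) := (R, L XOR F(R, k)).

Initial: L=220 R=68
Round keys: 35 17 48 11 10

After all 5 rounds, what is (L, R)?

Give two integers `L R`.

Answer: 61 129

Derivation:
Round 1 (k=35): L=68 R=143
Round 2 (k=17): L=143 R=194
Round 3 (k=48): L=194 R=232
Round 4 (k=11): L=232 R=61
Round 5 (k=10): L=61 R=129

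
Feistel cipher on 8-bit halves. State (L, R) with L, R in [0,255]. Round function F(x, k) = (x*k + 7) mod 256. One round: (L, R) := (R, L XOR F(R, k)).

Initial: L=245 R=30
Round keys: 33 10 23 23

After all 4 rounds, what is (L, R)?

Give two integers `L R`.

Round 1 (k=33): L=30 R=16
Round 2 (k=10): L=16 R=185
Round 3 (k=23): L=185 R=182
Round 4 (k=23): L=182 R=216

Answer: 182 216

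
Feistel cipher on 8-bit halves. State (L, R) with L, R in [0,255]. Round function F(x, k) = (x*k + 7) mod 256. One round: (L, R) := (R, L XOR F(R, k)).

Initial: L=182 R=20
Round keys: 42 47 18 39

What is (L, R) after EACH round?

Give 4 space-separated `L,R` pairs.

Answer: 20,249 249,170 170,2 2,255

Derivation:
Round 1 (k=42): L=20 R=249
Round 2 (k=47): L=249 R=170
Round 3 (k=18): L=170 R=2
Round 4 (k=39): L=2 R=255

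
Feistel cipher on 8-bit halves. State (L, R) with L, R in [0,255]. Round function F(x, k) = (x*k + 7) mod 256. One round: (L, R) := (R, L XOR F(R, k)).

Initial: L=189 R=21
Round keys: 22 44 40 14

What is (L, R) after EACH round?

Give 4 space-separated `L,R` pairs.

Answer: 21,104 104,242 242,191 191,139

Derivation:
Round 1 (k=22): L=21 R=104
Round 2 (k=44): L=104 R=242
Round 3 (k=40): L=242 R=191
Round 4 (k=14): L=191 R=139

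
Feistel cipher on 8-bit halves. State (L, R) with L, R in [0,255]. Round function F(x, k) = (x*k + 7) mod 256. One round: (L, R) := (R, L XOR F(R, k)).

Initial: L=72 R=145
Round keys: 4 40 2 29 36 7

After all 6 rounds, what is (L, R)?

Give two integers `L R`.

Round 1 (k=4): L=145 R=3
Round 2 (k=40): L=3 R=238
Round 3 (k=2): L=238 R=224
Round 4 (k=29): L=224 R=137
Round 5 (k=36): L=137 R=171
Round 6 (k=7): L=171 R=61

Answer: 171 61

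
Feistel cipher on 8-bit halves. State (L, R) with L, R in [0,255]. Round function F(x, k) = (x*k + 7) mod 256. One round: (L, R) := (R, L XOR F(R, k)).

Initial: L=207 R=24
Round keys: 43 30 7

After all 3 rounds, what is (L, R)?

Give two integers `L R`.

Answer: 159 160

Derivation:
Round 1 (k=43): L=24 R=192
Round 2 (k=30): L=192 R=159
Round 3 (k=7): L=159 R=160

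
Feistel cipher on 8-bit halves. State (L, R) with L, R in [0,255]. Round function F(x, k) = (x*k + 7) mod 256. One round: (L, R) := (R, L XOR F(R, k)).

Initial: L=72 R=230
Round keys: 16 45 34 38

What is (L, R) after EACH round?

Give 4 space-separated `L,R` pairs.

Round 1 (k=16): L=230 R=47
Round 2 (k=45): L=47 R=172
Round 3 (k=34): L=172 R=240
Round 4 (k=38): L=240 R=11

Answer: 230,47 47,172 172,240 240,11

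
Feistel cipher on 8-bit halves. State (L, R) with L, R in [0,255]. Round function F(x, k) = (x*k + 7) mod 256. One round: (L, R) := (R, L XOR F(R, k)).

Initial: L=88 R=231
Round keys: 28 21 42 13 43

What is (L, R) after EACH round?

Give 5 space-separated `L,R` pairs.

Answer: 231,19 19,113 113,130 130,208 208,117

Derivation:
Round 1 (k=28): L=231 R=19
Round 2 (k=21): L=19 R=113
Round 3 (k=42): L=113 R=130
Round 4 (k=13): L=130 R=208
Round 5 (k=43): L=208 R=117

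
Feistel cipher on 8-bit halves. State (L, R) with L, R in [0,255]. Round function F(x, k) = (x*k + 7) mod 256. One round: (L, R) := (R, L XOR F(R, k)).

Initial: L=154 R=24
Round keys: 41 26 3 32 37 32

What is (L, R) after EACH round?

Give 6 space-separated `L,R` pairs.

Round 1 (k=41): L=24 R=69
Round 2 (k=26): L=69 R=17
Round 3 (k=3): L=17 R=127
Round 4 (k=32): L=127 R=246
Round 5 (k=37): L=246 R=234
Round 6 (k=32): L=234 R=177

Answer: 24,69 69,17 17,127 127,246 246,234 234,177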